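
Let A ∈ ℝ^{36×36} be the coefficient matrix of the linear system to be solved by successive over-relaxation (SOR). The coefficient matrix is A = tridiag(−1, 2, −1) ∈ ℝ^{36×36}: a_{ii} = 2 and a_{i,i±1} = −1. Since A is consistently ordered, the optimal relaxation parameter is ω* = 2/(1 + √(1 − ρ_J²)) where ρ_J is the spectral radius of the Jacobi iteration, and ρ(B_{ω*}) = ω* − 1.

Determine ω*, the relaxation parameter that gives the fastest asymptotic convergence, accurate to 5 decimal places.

spectrum of D⁻¹(L+U) = {cos(kπ/37) : 1≤k≤36}; ρ_J = cos(π/37) = 0.99640.
√(1−ρ_J²) = |sin(π/37)| = 0.084806
ω* = 2 / (1 + 0.084806) = 2 / 1.084806 ≈ 1.84365.
and ρ(B_{ω*}) = 1.84365 − 1 = 0.84365.

ω* = 1.84365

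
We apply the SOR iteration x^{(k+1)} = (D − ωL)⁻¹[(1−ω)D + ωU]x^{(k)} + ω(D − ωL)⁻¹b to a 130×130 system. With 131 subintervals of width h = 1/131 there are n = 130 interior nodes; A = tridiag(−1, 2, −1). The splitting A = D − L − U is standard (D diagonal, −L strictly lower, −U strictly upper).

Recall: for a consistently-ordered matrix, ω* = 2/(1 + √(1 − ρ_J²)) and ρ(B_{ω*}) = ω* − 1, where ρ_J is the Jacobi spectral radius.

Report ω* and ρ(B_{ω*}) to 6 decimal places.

ω* = 1.953164, ρ_SOR = 0.953164

B_J for the 130×130 system has eigenvalues cos(kπ/131); ρ_J = cos(π/131) = 0.999712.
√(1 − cos²(π/131)) = sin(π/131) ≈ 0.0239793.
ω* = 2 / (1 + 0.0239793) = 2 / 1.0239793 ≈ 1.953164.
Hence ρ(B_{ω*}) = 1.953164 − 1 = 0.953164.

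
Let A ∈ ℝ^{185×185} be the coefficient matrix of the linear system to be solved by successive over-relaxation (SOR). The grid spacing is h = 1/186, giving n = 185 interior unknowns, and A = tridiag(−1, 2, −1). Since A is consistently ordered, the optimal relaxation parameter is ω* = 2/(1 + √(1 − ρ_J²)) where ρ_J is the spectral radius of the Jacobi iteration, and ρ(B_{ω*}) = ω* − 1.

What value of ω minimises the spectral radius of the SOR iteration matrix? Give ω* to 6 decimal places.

ρ_J = max_k |cos(kπ/186)| = cos(π/186) = 0.999857
√(1−ρ_J²) = |sin(π/186)| = 0.0168895
ω* = 2/(1 + 0.0168895) = 2/1.0168895 = 1.966782.
ρ_SOR = ω* − 1 = 1.966782 − 1 = 0.966782.

ω* = 1.966782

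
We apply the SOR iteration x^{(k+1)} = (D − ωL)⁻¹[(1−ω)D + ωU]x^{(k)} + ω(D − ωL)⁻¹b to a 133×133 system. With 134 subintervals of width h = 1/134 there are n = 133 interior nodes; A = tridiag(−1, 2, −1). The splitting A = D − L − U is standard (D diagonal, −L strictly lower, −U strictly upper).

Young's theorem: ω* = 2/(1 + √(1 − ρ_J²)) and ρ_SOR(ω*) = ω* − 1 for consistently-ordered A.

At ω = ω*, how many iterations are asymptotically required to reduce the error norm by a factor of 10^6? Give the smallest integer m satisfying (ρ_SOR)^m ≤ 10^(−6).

m = 295

n=133: λ(B_J) = 1 − λ(A)/2 = cos(kπ/134); k=1 gives ρ_J = 0.9997252.
1 − cos²(π/134) = sin²(π/134) ⇒ √(1−ρ_J²) = sin(π/134) = 0.0234426.
ω* = 2 / (1 + 0.0234426) = 2 / 1.0234426 ≈ 1.9541887.
ρ_SOR = ω* − 1 ≈ 0.9541887.
(0.9541887)^m ≤ 10^{−6}  ⇒  m·ln(0.9541887) ≤ −6·ln10  ⇒  m ≥ 294.613  ⇒  m = 295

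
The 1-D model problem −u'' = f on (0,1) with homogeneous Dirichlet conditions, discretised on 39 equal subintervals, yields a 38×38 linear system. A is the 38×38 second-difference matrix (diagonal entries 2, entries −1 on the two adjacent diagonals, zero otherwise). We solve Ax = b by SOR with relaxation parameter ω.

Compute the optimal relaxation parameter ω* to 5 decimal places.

½·tridiag(1,0,1) at n=38: λ_k = cos(kπ/39); max |λ| at k=1 ⇒ ρ_J = cos(π/39) ≈ 0.99676.
√(1−ρ_J²) simplifies to sin(π/39) = 0.080467.
ω* = 2 / (1 + 0.080467) = 2 / 1.080467 ≈ 1.85105.
Hence ρ(B_{ω*}) = 1.85105 − 1 = 0.85105.

ω* = 1.85105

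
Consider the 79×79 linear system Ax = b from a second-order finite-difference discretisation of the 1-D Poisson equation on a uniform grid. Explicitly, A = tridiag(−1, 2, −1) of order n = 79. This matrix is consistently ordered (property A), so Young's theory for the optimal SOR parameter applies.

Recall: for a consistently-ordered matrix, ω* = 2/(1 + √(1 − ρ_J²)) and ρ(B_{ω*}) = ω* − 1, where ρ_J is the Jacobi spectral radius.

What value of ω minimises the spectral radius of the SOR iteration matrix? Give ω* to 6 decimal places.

ω* = 1.924447

ρ_J = max_k |cos(kπ/80)| = cos(π/80) = 0.999229
√(1−ρ_J²) = |sin(π/80)| = 0.0392598
ω* = 2/(1+0.0392598) = 1.924447
ρ_SOR = ω* − 1 ≈ 0.924447.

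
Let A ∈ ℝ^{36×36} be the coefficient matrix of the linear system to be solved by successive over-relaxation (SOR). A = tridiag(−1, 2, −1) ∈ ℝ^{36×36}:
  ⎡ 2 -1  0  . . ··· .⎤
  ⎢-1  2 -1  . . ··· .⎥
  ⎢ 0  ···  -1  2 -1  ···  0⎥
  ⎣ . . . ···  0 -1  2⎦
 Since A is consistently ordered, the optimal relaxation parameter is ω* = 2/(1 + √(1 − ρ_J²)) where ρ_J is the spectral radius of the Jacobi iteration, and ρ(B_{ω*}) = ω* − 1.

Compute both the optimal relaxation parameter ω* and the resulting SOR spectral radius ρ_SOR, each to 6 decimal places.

ω* = 1.843648, ρ_SOR = 0.843648

[ρ_J] n=36: ρ(B_J) = cos(π/(n+1)) = cos(π/37) = 0.996397.
√(1 − cos²(π/37)) = sin(π/37) ≈ 0.0848059.
ω* = 2/(1+0.0848059) = 1.843648
[ρ_SOR] ω* − 1 = 0.843648.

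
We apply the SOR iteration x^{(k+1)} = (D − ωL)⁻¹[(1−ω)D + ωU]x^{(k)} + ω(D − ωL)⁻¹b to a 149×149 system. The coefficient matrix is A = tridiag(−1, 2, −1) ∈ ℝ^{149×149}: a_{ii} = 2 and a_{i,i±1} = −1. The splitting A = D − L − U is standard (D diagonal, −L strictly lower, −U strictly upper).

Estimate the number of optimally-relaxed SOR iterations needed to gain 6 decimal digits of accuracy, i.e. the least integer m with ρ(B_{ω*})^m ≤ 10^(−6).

With n=149, ρ(Jacobi) = cos(π/150) = 0.9997807.
√(1−ρ_J²) simplifies to sin(π/150) = 0.0209424.
ω* = 2 / (1 + 0.0209424) = 2 / 1.0209424 ≈ 1.9589744.
ρ_SOR = ω* − 1 ≈ 0.9589744.
ρ_SOR^m ≤ 10^(−6) ⇔ m ≥ 6·ln10/(−ln 0.9589744) = 13.8155/0.0418909 = 329.797; m = ⌈329.797⌉ = 330.

m = 330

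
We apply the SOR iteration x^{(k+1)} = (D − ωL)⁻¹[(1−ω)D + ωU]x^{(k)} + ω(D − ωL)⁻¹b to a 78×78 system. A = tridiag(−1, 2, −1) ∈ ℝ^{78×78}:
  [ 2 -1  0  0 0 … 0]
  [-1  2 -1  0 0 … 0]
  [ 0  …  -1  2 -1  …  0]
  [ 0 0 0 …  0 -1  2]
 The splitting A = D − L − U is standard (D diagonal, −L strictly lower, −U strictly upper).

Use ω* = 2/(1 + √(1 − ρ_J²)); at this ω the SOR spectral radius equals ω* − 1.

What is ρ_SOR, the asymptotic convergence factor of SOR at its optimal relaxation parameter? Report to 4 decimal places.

spectrum of D⁻¹(L+U) = {cos(kπ/79) : 1≤k≤78}; ρ_J = cos(π/79) = 0.9992.
√(1−ρ_J²) simplifies to sin(π/79) = 0.03976.
ω* = 2/(1 + 0.03976) = 2/1.03976 = 1.9235.
ρ_SOR = ω* − 1 = 1.9235 − 1 = 0.9235.

ρ_SOR = 0.9235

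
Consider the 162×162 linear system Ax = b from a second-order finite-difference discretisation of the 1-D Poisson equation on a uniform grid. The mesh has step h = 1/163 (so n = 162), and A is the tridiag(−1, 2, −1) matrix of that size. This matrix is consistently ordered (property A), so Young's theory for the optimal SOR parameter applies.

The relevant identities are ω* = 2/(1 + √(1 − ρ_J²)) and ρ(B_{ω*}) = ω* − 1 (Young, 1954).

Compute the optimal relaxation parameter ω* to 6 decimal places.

½·tridiag(1,0,1) at n=162: λ_k = cos(kπ/163); max |λ| at k=1 ⇒ ρ_J = cos(π/163) ≈ 0.999814.
√(1 − cos²(π/163)) = sin(π/163) ≈ 0.0192724.
Then 2/(1+√(1−ρ_J²)) = 2/(1+0.0192724); ω* = 2/1.0192724 = 1.962184.
and ρ(B_{ω*}) = 1.962184 − 1 = 0.962184.

ω* = 1.962184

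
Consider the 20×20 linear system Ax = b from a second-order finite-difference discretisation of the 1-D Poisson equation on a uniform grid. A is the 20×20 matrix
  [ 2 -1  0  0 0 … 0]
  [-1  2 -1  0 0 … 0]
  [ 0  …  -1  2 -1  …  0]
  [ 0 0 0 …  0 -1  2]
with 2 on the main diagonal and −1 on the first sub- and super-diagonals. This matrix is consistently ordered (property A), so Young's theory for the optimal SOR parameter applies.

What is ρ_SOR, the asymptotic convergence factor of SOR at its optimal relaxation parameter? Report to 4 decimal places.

spectrum of D⁻¹(L+U) = {cos(kπ/21) : 1≤k≤20}; ρ_J = cos(π/21) = 0.9888.
√(1 − cos²(π/21)) = sin(π/21) ≈ 0.14904.
ω* = 2/(1+0.14904) = 1.7406
and ρ(B_{ω*}) = 1.7406 − 1 = 0.7406.

ρ_SOR = 0.7406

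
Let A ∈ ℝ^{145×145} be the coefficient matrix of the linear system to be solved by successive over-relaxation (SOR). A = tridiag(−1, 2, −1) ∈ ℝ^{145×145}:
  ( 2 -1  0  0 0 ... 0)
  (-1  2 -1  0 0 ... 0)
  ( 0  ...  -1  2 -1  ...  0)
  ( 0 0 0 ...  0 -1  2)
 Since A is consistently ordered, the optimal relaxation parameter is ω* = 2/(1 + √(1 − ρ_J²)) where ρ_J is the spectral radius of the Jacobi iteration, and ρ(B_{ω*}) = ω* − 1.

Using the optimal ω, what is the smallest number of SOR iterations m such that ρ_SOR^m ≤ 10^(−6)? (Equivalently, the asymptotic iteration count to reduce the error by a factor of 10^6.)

½·tridiag(1,0,1) at n=145: λ_k = cos(kπ/146); max |λ| at k=1 ⇒ ρ_J = cos(π/146) ≈ 0.9997685.
√(1−ρ_J²) simplifies to sin(π/146) = 0.0215161.
ω* = 2/(1 + 0.0215161) = 2/1.0215161 = 1.9578742.
At ω = 1.9578742 every |λ(B_ω)| = ω−1, so ρ_SOR = 0.9578742.
(0.9578742)^m ≤ 10^{−6}  ⇒  m·ln(0.9578742) ≤ −6·ln10  ⇒  m ≥ 321.001  ⇒  m = 322

m = 322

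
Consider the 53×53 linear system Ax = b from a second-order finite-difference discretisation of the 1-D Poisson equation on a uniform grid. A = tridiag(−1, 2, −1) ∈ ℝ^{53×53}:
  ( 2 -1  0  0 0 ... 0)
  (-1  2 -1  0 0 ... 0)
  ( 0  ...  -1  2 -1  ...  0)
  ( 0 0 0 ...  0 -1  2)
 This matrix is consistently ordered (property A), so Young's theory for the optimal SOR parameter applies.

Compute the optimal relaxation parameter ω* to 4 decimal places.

ω* = 1.8901

spectrum of D⁻¹(L+U) = {cos(kπ/54) : 1≤k≤53}; ρ_J = cos(π/54) = 0.9983.
√(1 − cos²(π/54)) = sin(π/54) ≈ 0.05814.
[ω*] 2 ÷ (1 + 0.05814) = 2 ÷ 1.05814 = 1.8901.
ρ(B_{ω*}) = ω*−1 = 0.8901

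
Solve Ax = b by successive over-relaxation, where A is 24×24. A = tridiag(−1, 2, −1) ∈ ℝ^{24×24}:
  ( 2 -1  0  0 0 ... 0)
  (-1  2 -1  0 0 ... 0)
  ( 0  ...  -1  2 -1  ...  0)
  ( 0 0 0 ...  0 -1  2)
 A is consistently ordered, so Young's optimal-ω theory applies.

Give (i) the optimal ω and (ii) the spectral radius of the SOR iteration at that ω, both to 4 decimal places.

ω* = 1.7773, ρ_SOR = 0.7773

½·tridiag(1,0,1) at n=24: λ_k = cos(kπ/25); max |λ| at k=1 ⇒ ρ_J = cos(π/25) ≈ 0.9921.
√(1−ρ_J²) simplifies to sin(π/25) = 0.12533.
[ω*] 2 ÷ (1 + 0.12533) = 2 ÷ 1.12533 = 1.7773.
[ρ_SOR] ω* − 1 = 0.7773.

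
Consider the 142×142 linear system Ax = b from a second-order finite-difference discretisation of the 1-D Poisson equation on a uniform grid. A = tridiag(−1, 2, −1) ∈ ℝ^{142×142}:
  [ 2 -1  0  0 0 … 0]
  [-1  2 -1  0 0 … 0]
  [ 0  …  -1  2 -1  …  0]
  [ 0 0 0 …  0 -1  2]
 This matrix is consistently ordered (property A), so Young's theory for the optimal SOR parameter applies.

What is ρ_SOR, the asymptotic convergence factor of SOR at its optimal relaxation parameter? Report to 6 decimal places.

ρ_SOR = 0.957010

n=142: λ(B_J) = 1 − λ(A)/2 = cos(kπ/143); k=1 gives ρ_J = 0.999759.
√(1 − cos²(π/143)) = sin(π/143) ≈ 0.0219674.
ω* = 2 / (1 + 0.0219674) = 2 / 1.0219674 ≈ 1.957010.
ρ_SOR = ω* − 1 ≈ 0.957010.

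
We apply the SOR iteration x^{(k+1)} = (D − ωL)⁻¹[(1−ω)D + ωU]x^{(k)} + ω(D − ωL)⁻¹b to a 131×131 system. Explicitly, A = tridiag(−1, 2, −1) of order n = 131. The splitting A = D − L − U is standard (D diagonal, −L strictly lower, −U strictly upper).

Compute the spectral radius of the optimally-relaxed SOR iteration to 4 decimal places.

B_J for the 131×131 system has eigenvalues cos(kπ/132); ρ_J = cos(π/132) = 0.9997.
√(1 − cos²(π/132)) = sin(π/132) ≈ 0.02380.
ω* = 2/(1+0.02380) = 1.9535
and ρ(B_{ω*}) = 1.9535 − 1 = 0.9535.

ρ_SOR = 0.9535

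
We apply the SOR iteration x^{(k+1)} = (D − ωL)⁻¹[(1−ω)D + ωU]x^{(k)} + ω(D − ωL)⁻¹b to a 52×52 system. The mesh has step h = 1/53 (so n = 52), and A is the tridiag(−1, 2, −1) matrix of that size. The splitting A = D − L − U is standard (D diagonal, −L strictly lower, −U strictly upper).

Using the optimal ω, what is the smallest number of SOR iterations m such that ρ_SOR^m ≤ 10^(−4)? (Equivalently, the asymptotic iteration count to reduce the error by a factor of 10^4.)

m = 78

n=52: λ(B_J) = 1 − λ(A)/2 = cos(kπ/53); k=1 gives ρ_J = 0.9982437.
1 − cos²(π/53) = sin²(π/53) ⇒ √(1−ρ_J²) = sin(π/53) = 0.0592406.
[ω*] 2 ÷ (1 + 0.0592406) = 2 ÷ 1.0592406 = 1.8881451.
Hence ρ(B_{ω*}) = 1.8881451 − 1 = 0.8881451.
For 4 digits: m = 4·ln10 / (−ln 0.8881451) = 9.21034/0.11862 = 77.646; round up → m = 78.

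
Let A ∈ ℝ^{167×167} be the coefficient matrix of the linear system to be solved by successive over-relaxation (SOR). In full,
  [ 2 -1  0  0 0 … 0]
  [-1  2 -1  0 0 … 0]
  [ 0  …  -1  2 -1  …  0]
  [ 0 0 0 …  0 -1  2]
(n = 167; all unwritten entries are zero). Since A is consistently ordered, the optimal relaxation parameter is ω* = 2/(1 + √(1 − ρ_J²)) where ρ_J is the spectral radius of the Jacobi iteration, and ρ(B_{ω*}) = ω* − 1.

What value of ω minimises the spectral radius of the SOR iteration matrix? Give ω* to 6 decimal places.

n=167: λ(B_J) = 1 − λ(A)/2 = cos(kπ/168); k=1 gives ρ_J = 0.999825.
1 − cos²(π/168) = sin²(π/168) ⇒ √(1−ρ_J²) = sin(π/168) = 0.0186989.
Young: ω* = 2/(1+√(1−ρ_J²)) = 2/(1+0.0186989) = 2/1.0186989 = 1.963289.
ρ_SOR = ω* − 1 = 1.963289 − 1 = 0.963289.

ω* = 1.963289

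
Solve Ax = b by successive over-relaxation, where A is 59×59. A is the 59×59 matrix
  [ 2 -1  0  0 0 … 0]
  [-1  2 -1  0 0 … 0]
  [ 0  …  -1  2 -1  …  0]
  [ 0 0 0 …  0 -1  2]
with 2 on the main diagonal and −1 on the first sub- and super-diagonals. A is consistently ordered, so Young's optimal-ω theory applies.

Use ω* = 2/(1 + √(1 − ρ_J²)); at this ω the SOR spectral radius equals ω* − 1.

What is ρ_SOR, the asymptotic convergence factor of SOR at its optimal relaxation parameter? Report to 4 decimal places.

ρ_J = max_k |cos(kπ/60)| = cos(π/60) = 0.9986
root = sin(π/60) = 0.05234  (since 1−cos² = sin²).
ω* = 2/(1 + 0.05234) = 2/1.05234 = 1.9005.
ρ_SOR = ω* − 1 ≈ 0.9005.

ρ_SOR = 0.9005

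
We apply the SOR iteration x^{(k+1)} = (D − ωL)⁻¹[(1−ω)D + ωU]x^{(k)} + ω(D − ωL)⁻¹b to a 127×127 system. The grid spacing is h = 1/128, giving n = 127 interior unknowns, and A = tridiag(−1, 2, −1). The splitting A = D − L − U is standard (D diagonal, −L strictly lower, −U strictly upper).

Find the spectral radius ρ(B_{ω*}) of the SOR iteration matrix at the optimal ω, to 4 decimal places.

ρ_SOR = 0.9521

B_J for the 127×127 system has eigenvalues cos(kπ/128); ρ_J = cos(π/128) = 0.9997.
√(1−ρ_J²) simplifies to sin(π/128) = 0.02454.
Then 2/(1+√(1−ρ_J²)) = 2/(1+0.02454); ω* = 2/1.02454 = 1.9521.
At ω = 1.9521 every |λ(B_ω)| = ω−1, so ρ_SOR = 0.9521.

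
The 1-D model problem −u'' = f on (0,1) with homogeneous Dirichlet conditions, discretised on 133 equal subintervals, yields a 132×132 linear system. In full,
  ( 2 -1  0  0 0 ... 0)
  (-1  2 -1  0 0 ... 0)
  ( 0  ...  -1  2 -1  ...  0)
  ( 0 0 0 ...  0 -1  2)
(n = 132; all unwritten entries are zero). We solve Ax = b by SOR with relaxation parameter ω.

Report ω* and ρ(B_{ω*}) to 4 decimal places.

ω* = 1.9539, ρ_SOR = 0.9539

spectrum of D⁻¹(L+U) = {cos(kπ/133) : 1≤k≤132}; ρ_J = cos(π/133) = 0.9997.
√(1 − cos²(π/133)) = sin(π/133) ≈ 0.02362.
Then 2/(1+√(1−ρ_J²)) = 2/(1+0.02362); ω* = 2/1.02362 = 1.9539.
ρ_SOR = ω* − 1 = 1.9539 − 1 = 0.9539.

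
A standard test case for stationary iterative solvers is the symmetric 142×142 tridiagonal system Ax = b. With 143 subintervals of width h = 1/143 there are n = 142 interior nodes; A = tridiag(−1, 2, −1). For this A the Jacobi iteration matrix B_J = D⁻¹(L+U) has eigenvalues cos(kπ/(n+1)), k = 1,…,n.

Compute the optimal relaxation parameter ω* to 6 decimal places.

With n=142, ρ(Jacobi) = cos(π/143) = 0.999759.
root = sin(π/143) = 0.0219674  (since 1−cos² = sin²).
ω* = 2/(1+0.0219674) = 1.957010
ρ_SOR = ω* − 1 ≈ 0.957010.

ω* = 1.957010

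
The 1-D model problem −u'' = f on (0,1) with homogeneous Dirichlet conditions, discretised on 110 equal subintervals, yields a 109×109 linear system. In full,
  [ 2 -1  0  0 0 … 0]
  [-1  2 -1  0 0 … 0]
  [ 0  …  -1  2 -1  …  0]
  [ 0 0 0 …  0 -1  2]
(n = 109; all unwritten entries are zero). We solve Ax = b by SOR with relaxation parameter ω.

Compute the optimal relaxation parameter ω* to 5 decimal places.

ω* = 1.94447

[ρ_J] n=109: ρ(B_J) = cos(π/(n+1)) = cos(π/110) = 0.99959.
1 − cos²(π/110) = sin²(π/110) ⇒ √(1−ρ_J²) = sin(π/110) = 0.028556.
ω* = 2 / (1 + 0.028556) = 2 / 1.028556 ≈ 1.94447.
Hence ρ(B_{ω*}) = 1.94447 − 1 = 0.94447.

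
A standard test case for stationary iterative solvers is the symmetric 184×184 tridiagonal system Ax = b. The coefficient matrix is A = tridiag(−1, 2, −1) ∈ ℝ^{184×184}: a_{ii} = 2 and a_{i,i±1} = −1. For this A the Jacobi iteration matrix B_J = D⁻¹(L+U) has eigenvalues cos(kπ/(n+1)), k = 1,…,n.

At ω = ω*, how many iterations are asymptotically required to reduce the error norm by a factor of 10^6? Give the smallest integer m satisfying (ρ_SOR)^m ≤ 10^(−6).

m = 407

B_J for the 184×184 system has eigenvalues cos(kπ/185); ρ_J = cos(π/185) = 0.9998558.
√(1−ρ_J²) = |sin(π/185)| = 0.0169808
ω* = 2/(1 + 0.0169808) = 2/1.0169808 = 1.9666055.
ρ_SOR = ω* − 1 ≈ 0.9666055.
Need (0.9666055)^m ≤ 10^(−6): m ≥ 6·ln10/|ln 0.9666055| = 13.8155/0.0339648 = 406.759 ⇒ m = 407.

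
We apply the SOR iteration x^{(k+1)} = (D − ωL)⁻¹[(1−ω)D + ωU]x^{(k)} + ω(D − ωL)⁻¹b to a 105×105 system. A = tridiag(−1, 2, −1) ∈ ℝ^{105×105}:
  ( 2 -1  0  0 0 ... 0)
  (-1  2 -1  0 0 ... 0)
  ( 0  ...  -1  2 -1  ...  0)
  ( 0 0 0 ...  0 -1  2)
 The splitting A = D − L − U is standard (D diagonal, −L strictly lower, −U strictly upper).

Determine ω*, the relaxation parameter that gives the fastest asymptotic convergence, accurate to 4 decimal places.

B_J for the 105×105 system has eigenvalues cos(kπ/106); ρ_J = cos(π/106) = 0.9996.
√(1−ρ_J²) = |sin(π/106)| = 0.02963
ω* = 2 / (1 + 0.02963) = 2 / 1.02963 ≈ 1.9424.
At ω = 1.9424 every |λ(B_ω)| = ω−1, so ρ_SOR = 0.9424.

ω* = 1.9424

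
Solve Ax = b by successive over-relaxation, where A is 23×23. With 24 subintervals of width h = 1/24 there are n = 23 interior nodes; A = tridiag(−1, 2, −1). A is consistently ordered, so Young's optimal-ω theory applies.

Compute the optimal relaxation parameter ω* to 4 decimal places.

ρ_J = max_k |cos(kπ/24)| = cos(π/24) = 0.9914
√(1−ρ_J²) simplifies to sin(π/24) = 0.13053.
ω* = 2/(1 + 0.13053) = 2/1.13053 = 1.7691.
[ρ_SOR] ω* − 1 = 0.7691.

ω* = 1.7691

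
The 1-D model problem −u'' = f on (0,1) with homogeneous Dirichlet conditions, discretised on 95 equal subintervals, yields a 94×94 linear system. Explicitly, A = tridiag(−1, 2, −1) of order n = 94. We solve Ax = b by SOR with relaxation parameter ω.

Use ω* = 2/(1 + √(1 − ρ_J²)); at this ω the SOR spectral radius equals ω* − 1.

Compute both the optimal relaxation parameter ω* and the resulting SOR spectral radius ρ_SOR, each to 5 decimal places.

n=94: λ(B_J) = 1 − λ(A)/2 = cos(kπ/95); k=1 gives ρ_J = 0.99945.
√(1−ρ_J²) simplifies to sin(π/95) = 0.033063.
Then 2/(1+√(1−ρ_J²)) = 2/(1+0.033063); ω* = 2/1.033063 = 1.93599.
and ρ(B_{ω*}) = 1.93599 − 1 = 0.93599.

ω* = 1.93599, ρ_SOR = 0.93599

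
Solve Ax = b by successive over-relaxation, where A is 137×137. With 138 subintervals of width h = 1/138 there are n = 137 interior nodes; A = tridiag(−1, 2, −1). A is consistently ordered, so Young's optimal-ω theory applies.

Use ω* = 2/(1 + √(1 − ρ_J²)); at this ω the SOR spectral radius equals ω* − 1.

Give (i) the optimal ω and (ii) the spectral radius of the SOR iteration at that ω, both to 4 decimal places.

ω* = 1.9555, ρ_SOR = 0.9555

spectrum of D⁻¹(L+U) = {cos(kπ/138) : 1≤k≤137}; ρ_J = cos(π/138) = 0.9997.
√(1−ρ_J²) = |sin(π/138)| = 0.02276
ω* = 2/(1+0.02276) = 1.9555
At ω = 1.9555 every |λ(B_ω)| = ω−1, so ρ_SOR = 0.9555.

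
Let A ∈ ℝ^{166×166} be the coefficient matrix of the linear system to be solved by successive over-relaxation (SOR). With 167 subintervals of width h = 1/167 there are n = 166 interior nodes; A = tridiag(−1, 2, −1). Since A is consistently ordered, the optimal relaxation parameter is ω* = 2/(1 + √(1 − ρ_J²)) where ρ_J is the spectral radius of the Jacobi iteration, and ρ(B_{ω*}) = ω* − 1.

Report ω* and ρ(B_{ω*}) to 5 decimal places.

ω* = 1.96307, ρ_SOR = 0.96307

B_J for the 166×166 system has eigenvalues cos(kπ/167); ρ_J = cos(π/167) = 0.99982.
√(1−ρ_J²) = |sin(π/167)| = 0.018811
Young: ω* = 2/(1+√(1−ρ_J²)) = 2/(1+0.018811) = 2/1.018811 = 1.96307.
ρ_SOR = ω* − 1 ≈ 0.96307.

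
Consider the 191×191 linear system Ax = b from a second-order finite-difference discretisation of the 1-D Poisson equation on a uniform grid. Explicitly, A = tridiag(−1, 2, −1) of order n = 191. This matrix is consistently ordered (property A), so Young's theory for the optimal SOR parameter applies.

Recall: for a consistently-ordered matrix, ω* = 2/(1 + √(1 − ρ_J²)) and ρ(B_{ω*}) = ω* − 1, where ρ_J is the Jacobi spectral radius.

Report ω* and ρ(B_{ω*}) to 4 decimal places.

ω* = 1.9678, ρ_SOR = 0.9678

With n=191, ρ(Jacobi) = cos(π/192) = 0.9999.
root = sin(π/192) = 0.01636  (since 1−cos² = sin²).
So ω* = 2/1.01636 = 1.9678 (Young).
ρ_SOR = ω* − 1 = 1.9678 − 1 = 0.9678.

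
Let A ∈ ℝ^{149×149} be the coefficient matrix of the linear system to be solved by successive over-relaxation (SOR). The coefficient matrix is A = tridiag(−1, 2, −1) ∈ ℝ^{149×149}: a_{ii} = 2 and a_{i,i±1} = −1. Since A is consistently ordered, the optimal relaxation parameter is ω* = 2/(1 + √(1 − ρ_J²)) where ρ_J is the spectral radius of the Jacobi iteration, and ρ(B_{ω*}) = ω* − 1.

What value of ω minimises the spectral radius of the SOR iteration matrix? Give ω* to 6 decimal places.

ω* = 1.958974

ρ_J = max_k |cos(kπ/150)| = cos(π/150) = 0.999781
√(1−ρ_J²) simplifies to sin(π/150) = 0.0209424.
[ω*] 2 ÷ (1 + 0.0209424) = 2 ÷ 1.0209424 = 1.958974.
ρ_SOR = ω* − 1 = 1.958974 − 1 = 0.958974.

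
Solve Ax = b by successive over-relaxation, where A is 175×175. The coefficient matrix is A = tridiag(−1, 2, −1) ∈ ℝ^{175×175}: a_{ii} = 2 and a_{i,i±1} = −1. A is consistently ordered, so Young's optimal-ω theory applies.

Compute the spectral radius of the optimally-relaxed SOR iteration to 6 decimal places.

ρ_SOR = 0.964928

[ρ_J] n=175: ρ(B_J) = cos(π/(n+1)) = cos(π/176) = 0.999841.
√(1−ρ_J²) simplifies to sin(π/176) = 0.0178490.
So ω* = 2/1.0178490 = 1.964928 (Young).
ρ_SOR = ω* − 1 ≈ 0.964928.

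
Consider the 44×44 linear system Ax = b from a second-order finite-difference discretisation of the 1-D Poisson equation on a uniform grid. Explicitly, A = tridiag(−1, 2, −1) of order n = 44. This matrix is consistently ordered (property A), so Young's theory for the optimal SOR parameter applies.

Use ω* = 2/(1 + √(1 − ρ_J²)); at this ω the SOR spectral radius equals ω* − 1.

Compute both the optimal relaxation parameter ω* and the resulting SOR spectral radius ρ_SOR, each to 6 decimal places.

ω* = 1.869584, ρ_SOR = 0.869584

B_J for the 44×44 system has eigenvalues cos(kπ/45); ρ_J = cos(π/45) = 0.997564.
√(1 − cos²(π/45)) = sin(π/45) ≈ 0.0697565.
Young: ω* = 2/(1+√(1−ρ_J²)) = 2/(1+0.0697565) = 2/1.0697565 = 1.869584.
Hence ρ(B_{ω*}) = 1.869584 − 1 = 0.869584.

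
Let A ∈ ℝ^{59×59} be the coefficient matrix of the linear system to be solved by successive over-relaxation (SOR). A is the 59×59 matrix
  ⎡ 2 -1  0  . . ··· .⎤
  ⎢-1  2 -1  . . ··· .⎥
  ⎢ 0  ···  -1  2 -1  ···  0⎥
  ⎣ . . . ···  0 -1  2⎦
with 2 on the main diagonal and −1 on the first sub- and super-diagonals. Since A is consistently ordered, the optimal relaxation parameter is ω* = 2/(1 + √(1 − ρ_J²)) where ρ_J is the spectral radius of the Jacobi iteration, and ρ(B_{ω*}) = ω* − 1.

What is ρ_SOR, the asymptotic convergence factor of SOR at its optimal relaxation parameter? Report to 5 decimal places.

ρ_SOR = 0.90053

½·tridiag(1,0,1) at n=59: λ_k = cos(kπ/60); max |λ| at k=1 ⇒ ρ_J = cos(π/60) ≈ 0.99863.
root = sin(π/60) = 0.052336  (since 1−cos² = sin²).
ω* = 2/(1 + 0.052336) = 2/1.052336 = 1.90053.
ρ_SOR = ω* − 1 ≈ 0.90053.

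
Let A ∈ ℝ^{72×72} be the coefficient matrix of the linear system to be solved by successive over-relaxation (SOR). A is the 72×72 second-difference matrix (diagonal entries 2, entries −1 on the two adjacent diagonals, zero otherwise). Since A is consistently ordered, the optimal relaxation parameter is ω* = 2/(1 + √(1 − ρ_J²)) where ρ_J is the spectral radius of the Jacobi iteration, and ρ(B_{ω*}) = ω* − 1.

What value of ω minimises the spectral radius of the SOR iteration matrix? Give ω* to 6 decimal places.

½·tridiag(1,0,1) at n=72: λ_k = cos(kπ/73); max |λ| at k=1 ⇒ ρ_J = cos(π/73) ≈ 0.999074.
√(1−ρ_J²) simplifies to sin(π/73) = 0.0430222.
ω* = 2/(1+0.0430222) = 1.917505
ρ_SOR = ω* − 1 = 1.917505 − 1 = 0.917505.

ω* = 1.917505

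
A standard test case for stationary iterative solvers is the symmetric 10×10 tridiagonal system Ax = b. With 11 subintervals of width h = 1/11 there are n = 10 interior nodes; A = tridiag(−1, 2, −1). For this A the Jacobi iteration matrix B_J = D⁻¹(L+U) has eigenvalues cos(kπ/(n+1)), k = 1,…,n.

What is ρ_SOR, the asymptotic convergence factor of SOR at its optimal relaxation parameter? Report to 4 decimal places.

ρ_SOR = 0.5604

With n=10, ρ(Jacobi) = cos(π/11) = 0.9595.
√(1−ρ_J²) = |sin(π/11)| = 0.28173
Then 2/(1+√(1−ρ_J²)) = 2/(1+0.28173); ω* = 2/1.28173 = 1.5604.
[ρ_SOR] ω* − 1 = 0.5604.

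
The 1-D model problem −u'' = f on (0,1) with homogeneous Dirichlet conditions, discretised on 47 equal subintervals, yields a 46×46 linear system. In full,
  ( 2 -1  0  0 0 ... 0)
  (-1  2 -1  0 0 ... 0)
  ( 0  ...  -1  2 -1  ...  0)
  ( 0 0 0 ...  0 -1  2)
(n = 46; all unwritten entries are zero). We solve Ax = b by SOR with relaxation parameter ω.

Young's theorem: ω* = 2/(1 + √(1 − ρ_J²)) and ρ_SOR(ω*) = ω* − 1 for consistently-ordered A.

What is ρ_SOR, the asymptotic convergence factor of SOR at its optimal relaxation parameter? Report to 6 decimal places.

n=46: λ(B_J) = 1 − λ(A)/2 = cos(kπ/47); k=1 gives ρ_J = 0.997767.
1 − cos²(π/47) = sin²(π/47) ⇒ √(1−ρ_J²) = sin(π/47) = 0.0667926.
ω* = 2/(1+0.0667926) = 1.874779
ρ(B_{ω*}) = ω*−1 = 0.874779

ρ_SOR = 0.874779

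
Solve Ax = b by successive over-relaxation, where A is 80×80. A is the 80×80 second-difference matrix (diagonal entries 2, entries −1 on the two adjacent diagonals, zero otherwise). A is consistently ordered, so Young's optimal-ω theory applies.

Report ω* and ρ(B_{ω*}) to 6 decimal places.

½·tridiag(1,0,1) at n=80: λ_k = cos(kπ/81); max |λ| at k=1 ⇒ ρ_J = cos(π/81) ≈ 0.999248.
root = sin(π/81) = 0.0387754  (since 1−cos² = sin²).
So ω* = 2/1.0387754 = 1.925344 (Young).
ρ(B_{ω*}) = ω*−1 = 0.925344

ω* = 1.925344, ρ_SOR = 0.925344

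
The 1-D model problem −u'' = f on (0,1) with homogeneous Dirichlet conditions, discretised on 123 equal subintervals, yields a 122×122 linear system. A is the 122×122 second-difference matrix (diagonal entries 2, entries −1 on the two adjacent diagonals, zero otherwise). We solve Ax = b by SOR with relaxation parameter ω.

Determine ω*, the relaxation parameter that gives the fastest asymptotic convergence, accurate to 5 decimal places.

spectrum of D⁻¹(L+U) = {cos(kπ/123) : 1≤k≤122}; ρ_J = cos(π/123) = 0.99967.
1 − cos²(π/123) = sin²(π/123) ⇒ √(1−ρ_J²) = sin(π/123) = 0.025539.
So ω* = 2/1.025539 = 1.95019 (Young).
and ρ(B_{ω*}) = 1.95019 − 1 = 0.95019.

ω* = 1.95019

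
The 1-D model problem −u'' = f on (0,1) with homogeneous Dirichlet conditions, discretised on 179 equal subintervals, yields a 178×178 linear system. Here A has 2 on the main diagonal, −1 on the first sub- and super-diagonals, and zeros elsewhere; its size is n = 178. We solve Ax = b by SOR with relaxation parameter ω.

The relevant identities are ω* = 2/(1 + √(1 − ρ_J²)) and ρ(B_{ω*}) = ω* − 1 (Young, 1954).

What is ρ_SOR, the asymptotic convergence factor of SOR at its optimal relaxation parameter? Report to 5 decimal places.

ρ_SOR = 0.96551

n=178: λ(B_J) = 1 − λ(A)/2 = cos(kπ/179); k=1 gives ρ_J = 0.99985.
√(1 − cos²(π/179)) = sin(π/179) ≈ 0.017550.
[ω*] 2 ÷ (1 + 0.017550) = 2 ÷ 1.017550 = 1.96551.
At ω = 1.96551 every |λ(B_ω)| = ω−1, so ρ_SOR = 0.96551.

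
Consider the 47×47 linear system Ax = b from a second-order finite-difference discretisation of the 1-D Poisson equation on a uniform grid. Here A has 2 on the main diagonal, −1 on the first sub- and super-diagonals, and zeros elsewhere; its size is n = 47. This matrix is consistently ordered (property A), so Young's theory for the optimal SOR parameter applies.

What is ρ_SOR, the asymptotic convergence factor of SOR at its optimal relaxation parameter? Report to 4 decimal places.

ρ_SOR = 0.8772

[ρ_J] n=47: ρ(B_J) = cos(π/(n+1)) = cos(π/48) = 0.9979.
root = sin(π/48) = 0.06540  (since 1−cos² = sin²).
ω* = 2 / (1 + 0.06540) = 2 / 1.06540 ≈ 1.8772.
and ρ(B_{ω*}) = 1.8772 − 1 = 0.8772.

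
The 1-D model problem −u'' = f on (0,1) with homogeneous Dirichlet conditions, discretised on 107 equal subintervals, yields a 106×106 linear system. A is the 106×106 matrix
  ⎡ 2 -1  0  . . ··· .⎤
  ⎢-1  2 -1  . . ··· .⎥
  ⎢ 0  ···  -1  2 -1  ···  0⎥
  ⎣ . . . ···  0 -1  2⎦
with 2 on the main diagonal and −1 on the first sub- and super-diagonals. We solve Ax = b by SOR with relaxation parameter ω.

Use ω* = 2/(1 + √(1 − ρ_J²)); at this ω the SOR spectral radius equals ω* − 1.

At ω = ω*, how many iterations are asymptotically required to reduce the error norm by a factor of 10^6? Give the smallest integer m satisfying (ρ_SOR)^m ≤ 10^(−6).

m = 236

n=106: λ(B_J) = 1 − λ(A)/2 = cos(kπ/107); k=1 gives ρ_J = 0.9995690.
√(1−ρ_J²) = |sin(π/107)| = 0.0293565
Then 2/(1+√(1−ρ_J²)) = 2/(1+0.0293565); ω* = 2/1.0293565 = 1.9429615.
ρ_SOR = ω* − 1 = 1.9429615 − 1 = 0.9429615.
(0.9429615)^m ≤ 10^{−6}  ⇒  m·ln(0.9429615) ≤ −6·ln10  ⇒  m ≥ 235.238  ⇒  m = 236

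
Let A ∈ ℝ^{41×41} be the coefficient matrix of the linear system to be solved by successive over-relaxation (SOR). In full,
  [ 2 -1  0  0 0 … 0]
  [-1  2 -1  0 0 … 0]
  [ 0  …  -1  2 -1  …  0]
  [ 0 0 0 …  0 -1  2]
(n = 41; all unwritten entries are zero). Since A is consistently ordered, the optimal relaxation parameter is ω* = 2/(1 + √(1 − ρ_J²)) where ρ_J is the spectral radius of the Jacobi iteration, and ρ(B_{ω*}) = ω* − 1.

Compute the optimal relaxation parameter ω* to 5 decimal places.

ω* = 1.86093

B_J for the 41×41 system has eigenvalues cos(kπ/42); ρ_J = cos(π/42) = 0.99720.
√(1−ρ_J²) = |sin(π/42)| = 0.074730
Young: ω* = 2/(1+√(1−ρ_J²)) = 2/(1+0.074730) = 2/1.074730 = 1.86093.
ρ(B_{ω*}) = ω*−1 = 0.86093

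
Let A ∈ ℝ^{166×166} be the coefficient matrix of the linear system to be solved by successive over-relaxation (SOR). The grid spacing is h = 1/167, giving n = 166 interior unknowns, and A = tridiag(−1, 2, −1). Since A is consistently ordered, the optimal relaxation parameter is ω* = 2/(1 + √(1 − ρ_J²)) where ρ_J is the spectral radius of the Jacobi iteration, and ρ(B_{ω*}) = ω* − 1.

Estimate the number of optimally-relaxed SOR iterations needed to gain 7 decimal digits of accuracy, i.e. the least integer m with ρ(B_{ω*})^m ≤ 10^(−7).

m = 429

spectrum of D⁻¹(L+U) = {cos(kπ/167) : 1≤k≤166}; ρ_J = cos(π/167) = 0.9998231.
1 − cos²(π/167) = sin²(π/167) ⇒ √(1−ρ_J²) = sin(π/167) = 0.0188108.
[ω*] 2 ÷ (1 + 0.0188108) = 2 ÷ 1.0188108 = 1.9630730.
At ω = 1.9630730 every |λ(B_ω)| = ω−1, so ρ_SOR = 0.9630730.
Need (0.9630730)^m ≤ 10^(−7): m ≥ 7·ln10/|ln 0.9630730| = 16.1181/0.0376261 = 428.376 ⇒ m = 429.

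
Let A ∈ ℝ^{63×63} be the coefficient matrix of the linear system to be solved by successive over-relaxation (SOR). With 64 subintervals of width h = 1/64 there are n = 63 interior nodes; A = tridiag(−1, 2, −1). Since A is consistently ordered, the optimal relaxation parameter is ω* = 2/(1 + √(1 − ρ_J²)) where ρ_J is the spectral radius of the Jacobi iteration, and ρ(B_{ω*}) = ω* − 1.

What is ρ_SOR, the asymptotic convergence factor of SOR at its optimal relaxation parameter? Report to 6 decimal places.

ρ_SOR = 0.906455

n=63: λ(B_J) = 1 − λ(A)/2 = cos(kπ/64); k=1 gives ρ_J = 0.998795.
1 − cos²(π/64) = sin²(π/64) ⇒ √(1−ρ_J²) = sin(π/64) = 0.0490677.
[ω*] 2 ÷ (1 + 0.0490677) = 2 ÷ 1.0490677 = 1.906455.
ρ(B_{ω*}) = ω*−1 = 0.906455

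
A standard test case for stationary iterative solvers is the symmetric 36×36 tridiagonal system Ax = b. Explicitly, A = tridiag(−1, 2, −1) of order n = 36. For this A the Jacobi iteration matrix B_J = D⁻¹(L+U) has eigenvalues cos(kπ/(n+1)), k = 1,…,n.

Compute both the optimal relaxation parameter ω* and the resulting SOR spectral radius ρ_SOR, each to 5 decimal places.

ω* = 1.84365, ρ_SOR = 0.84365

B_J for the 36×36 system has eigenvalues cos(kπ/37); ρ_J = cos(π/37) = 0.99640.
root = sin(π/37) = 0.084806  (since 1−cos² = sin²).
ω* = 2/(1 + 0.084806) = 2/1.084806 = 1.84365.
ρ_SOR = ω* − 1 = 1.84365 − 1 = 0.84365.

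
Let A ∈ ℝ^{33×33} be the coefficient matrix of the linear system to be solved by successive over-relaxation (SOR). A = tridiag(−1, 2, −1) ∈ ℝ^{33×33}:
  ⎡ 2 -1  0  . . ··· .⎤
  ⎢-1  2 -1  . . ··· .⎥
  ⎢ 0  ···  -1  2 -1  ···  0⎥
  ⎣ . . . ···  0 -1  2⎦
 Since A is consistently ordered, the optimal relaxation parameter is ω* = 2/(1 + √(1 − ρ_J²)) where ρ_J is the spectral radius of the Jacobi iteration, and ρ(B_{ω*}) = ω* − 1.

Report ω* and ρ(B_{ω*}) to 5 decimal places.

ω* = 1.83105, ρ_SOR = 0.83105

½·tridiag(1,0,1) at n=33: λ_k = cos(kπ/34); max |λ| at k=1 ⇒ ρ_J = cos(π/34) ≈ 0.99573.
√(1−ρ_J²) simplifies to sin(π/34) = 0.092268.
ω* = 2/(1+0.092268) = 1.83105
ρ_SOR = ω* − 1 ≈ 0.83105.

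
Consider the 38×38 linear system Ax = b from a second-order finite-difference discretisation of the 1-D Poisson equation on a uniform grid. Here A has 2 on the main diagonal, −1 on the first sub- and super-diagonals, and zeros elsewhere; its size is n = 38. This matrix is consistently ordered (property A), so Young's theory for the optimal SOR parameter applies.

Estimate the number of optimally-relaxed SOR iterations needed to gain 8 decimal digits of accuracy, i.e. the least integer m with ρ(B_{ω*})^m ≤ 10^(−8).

n=38: λ(B_J) = 1 − λ(A)/2 = cos(kπ/39); k=1 gives ρ_J = 0.9967573.
root = sin(π/39) = 0.0804666  (since 1−cos² = sin²).
So ω* = 2/1.0804666 = 1.8510521 (Young).
ρ_SOR = ω* − 1 = 1.8510521 − 1 = 0.8510521.
Need (0.8510521)^m ≤ 10^(−8): m ≥ 8·ln10/|ln 0.8510521| = 18.4207/0.161282 = 114.214 ⇒ m = 115.

m = 115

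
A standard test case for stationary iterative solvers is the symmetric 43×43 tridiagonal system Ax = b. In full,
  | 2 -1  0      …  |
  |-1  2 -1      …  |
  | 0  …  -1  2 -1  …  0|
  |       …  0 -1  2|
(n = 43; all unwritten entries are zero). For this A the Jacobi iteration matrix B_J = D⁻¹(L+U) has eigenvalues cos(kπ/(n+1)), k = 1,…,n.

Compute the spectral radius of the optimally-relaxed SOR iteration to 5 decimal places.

ρ_SOR = 0.86682

With n=43, ρ(Jacobi) = cos(π/44) = 0.99745.
√(1 − cos²(π/44)) = sin(π/44) ≈ 0.071339.
ω* = 2/(1 + 0.071339) = 2/1.071339 = 1.86682.
At ω = 1.86682 every |λ(B_ω)| = ω−1, so ρ_SOR = 0.86682.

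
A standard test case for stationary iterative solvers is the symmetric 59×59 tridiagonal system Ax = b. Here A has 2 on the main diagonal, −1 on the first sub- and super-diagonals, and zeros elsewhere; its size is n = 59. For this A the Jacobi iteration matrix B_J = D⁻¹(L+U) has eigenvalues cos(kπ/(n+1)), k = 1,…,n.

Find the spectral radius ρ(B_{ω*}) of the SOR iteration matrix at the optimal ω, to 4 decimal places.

ρ_SOR = 0.9005

½·tridiag(1,0,1) at n=59: λ_k = cos(kπ/60); max |λ| at k=1 ⇒ ρ_J = cos(π/60) ≈ 0.9986.
√(1−ρ_J²) simplifies to sin(π/60) = 0.05234.
ω* = 2/(1+0.05234) = 1.9005
Hence ρ(B_{ω*}) = 1.9005 − 1 = 0.9005.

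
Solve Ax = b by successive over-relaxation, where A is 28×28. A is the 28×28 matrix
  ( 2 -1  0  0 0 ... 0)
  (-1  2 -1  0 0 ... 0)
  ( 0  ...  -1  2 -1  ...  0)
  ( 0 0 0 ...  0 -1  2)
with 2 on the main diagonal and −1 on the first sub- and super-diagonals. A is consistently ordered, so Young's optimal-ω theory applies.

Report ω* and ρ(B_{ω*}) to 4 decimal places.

ω* = 1.8049, ρ_SOR = 0.8049

n=28: λ(B_J) = 1 − λ(A)/2 = cos(kπ/29); k=1 gives ρ_J = 0.9941.
root = sin(π/29) = 0.10812  (since 1−cos² = sin²).
ω* = 2/(1 + 0.10812) = 2/1.10812 = 1.8049.
[ρ_SOR] ω* − 1 = 0.8049.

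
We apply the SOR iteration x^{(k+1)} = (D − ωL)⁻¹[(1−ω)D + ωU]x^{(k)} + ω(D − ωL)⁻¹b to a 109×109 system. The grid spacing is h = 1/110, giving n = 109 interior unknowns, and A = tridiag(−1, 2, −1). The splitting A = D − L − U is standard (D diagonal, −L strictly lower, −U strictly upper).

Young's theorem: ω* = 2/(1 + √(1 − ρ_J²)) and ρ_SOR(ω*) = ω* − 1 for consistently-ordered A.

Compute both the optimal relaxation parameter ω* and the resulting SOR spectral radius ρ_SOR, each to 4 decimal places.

n=109: λ(B_J) = 1 − λ(A)/2 = cos(kπ/110); k=1 gives ρ_J = 0.9996.
√(1 − cos²(π/110)) = sin(π/110) ≈ 0.02856.
ω* = 2/(1 + 0.02856) = 2/1.02856 = 1.9445.
ρ_SOR = ω* − 1 = 1.9445 − 1 = 0.9445.

ω* = 1.9445, ρ_SOR = 0.9445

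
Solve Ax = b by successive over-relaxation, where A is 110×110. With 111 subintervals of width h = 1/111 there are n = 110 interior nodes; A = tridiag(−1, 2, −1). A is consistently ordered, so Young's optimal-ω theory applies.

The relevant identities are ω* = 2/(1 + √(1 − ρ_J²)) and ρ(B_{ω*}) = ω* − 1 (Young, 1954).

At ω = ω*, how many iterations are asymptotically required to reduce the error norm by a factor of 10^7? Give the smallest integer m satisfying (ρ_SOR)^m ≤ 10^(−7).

n=110: λ(B_J) = 1 − λ(A)/2 = cos(kπ/111); k=1 gives ρ_J = 0.9995995.
√(1−ρ_J²) simplifies to sin(π/111) = 0.0282989.
Then 2/(1+√(1−ρ_J²)) = 2/(1+0.0282989); ω* = 2/1.0282989 = 1.9449598.
ρ_SOR = ω* − 1 ≈ 0.9449598.
For 7 digits: m = 7·ln10 / (−ln 0.9449598) = 16.1181/0.0566129 = 284.707; round up → m = 285.

m = 285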